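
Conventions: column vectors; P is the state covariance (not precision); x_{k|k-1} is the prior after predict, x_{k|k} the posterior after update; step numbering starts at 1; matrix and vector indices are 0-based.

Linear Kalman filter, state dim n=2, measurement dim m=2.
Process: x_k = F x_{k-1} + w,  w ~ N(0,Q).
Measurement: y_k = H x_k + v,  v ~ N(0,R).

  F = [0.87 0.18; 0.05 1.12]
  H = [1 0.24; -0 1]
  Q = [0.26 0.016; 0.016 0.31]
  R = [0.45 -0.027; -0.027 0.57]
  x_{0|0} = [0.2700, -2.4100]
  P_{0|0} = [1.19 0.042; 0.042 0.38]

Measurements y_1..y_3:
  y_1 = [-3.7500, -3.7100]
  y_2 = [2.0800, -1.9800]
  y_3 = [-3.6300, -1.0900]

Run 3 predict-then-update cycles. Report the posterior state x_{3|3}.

x_post = [-1.5951, -2.1425]

step 1: x^-=[-0.1989, -2.6857]  P^-=[1.1862 0.1857; 0.1857 0.7944]  S=[1.7711 0.3493; 0.3493 1.3644]  K=[0.7036 -0.0441; 0.1028 0.5559]  nu=[-2.9065, -1.0243]  x^+=[-2.1988, -3.5540]  P^+=[0.3284 -0.0441; -0.0441 0.3141]
step 2: x^-=[-2.5527, -4.0904]  P^-=[0.5049 0.0502; 0.0502 0.6999]  S=[1.0193 0.1912; 0.1912 1.2699]  K=[0.5143 -0.0379; 0.1139 0.5340]  nu=[5.6144, 2.1104]  x^+=[0.2547, -2.3240]  P^+=[0.2410 -0.0355; -0.0355 0.3013]
step 3: x^-=[-0.1967, -2.5902]  P^-=[0.4410 0.0523; 0.0523 0.6846]  S=[0.9556 0.1896; 0.1896 1.2546]  K=[0.4808 -0.0310; 0.1221 0.5272]  nu=[-2.8116, 1.5002]  x^+=[-1.5951, -2.1425]  P^+=[0.2246 -0.0306; -0.0306 0.2972]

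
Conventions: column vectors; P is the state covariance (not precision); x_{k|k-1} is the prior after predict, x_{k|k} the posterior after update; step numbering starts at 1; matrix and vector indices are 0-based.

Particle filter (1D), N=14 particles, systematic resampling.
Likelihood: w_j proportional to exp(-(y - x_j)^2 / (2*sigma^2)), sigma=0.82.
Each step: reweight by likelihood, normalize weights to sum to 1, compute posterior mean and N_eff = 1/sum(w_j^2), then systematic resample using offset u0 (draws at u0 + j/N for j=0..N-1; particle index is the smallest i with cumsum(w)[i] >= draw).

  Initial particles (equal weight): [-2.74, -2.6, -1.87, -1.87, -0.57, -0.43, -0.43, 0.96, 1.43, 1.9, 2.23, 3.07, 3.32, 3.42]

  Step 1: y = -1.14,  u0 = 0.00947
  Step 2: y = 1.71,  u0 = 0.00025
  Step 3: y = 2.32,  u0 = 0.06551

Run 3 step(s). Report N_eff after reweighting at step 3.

step 1: w=[0.0382, 0.0525, 0.1723, 0.1723, 0.2011, 0.1760, 0.1760, 0.0096, 0.0019, 0.0003, 0.0001, 0.0000, 0.0000, 0.0000]  mean=-1.1385  Neff=6.0236  idx=[0, 1, 2, 2, 3, 3, 4, 4, 4, 5, 5, 5, 6, 6]
step 2: w=[0.0000, 0.0000, 0.0003, 0.0003, 0.0003, 0.0003, 0.0914, 0.0914, 0.0914, 0.1449, 0.1449, 0.1449, 0.1449, 0.1449]  mean=-0.4702  Neff=7.6902  idx=[2, 6, 7, 8, 9, 9, 10, 10, 11, 11, 12, 12, 13, 13]
step 3: w=[0.0001, 0.0476, 0.0476, 0.0476, 0.0857, 0.0857, 0.0857, 0.0857, 0.0857, 0.0857, 0.0857, 0.0857, 0.0857, 0.0857]  mean=-0.4501  Neff=12.4598  idx=[2, 3, 4, 5, 6, 7, 8, 8, 9, 10, 11, 12, 13, 13]

N_eff = 12.4598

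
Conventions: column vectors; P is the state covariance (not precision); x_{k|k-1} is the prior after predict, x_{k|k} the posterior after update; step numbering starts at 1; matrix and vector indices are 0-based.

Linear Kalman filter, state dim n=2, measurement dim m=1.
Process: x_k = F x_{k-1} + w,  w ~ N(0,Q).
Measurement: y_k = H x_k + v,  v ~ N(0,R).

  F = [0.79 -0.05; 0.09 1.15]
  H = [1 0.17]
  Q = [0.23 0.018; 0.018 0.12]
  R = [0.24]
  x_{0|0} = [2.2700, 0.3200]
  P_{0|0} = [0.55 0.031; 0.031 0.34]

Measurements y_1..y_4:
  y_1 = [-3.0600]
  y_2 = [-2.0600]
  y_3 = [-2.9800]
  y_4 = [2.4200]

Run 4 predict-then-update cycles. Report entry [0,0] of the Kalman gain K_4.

K[0,0] = 0.5509

step 1: x^-=[1.7773, 0.5723]  P^-=[0.5717 0.0656; 0.0656 0.5805]  S=[0.8507]  K=[0.6851; 0.1931]  nu=[-4.9346]  x^+=[-1.6032, -0.3805]  P^+=[0.1724 -0.0470; -0.0470 0.5488]
step 2: x^-=[-1.2475, -0.5819]  P^-=[0.3427 -0.0437; -0.0437 0.8375]  S=[0.5920]  K=[0.5663; 0.1666]  nu=[-0.7136]  x^+=[-1.6516, -0.7008]  P^+=[0.1528 -0.0996; -0.0996 0.8210]
step 3: x^-=[-1.2697, -0.9545]  P^-=[0.3353 -0.1084; -0.1084 1.1864]  S=[0.5727]  K=[0.5533; 0.1629]  nu=[-1.5480]  x^+=[-2.1262, -1.2067]  P^+=[0.1600 -0.1600; -0.1600 1.1712]
step 4: x^-=[-1.6193, -1.5791]  P^-=[0.3454 -0.1826; -0.1826 1.6371]  S=[0.5706]  K=[0.5509; 0.1677]  nu=[4.3078]  x^+=[0.7539, -0.8567]  P^+=[0.1722 -0.2353; -0.2353 1.6211]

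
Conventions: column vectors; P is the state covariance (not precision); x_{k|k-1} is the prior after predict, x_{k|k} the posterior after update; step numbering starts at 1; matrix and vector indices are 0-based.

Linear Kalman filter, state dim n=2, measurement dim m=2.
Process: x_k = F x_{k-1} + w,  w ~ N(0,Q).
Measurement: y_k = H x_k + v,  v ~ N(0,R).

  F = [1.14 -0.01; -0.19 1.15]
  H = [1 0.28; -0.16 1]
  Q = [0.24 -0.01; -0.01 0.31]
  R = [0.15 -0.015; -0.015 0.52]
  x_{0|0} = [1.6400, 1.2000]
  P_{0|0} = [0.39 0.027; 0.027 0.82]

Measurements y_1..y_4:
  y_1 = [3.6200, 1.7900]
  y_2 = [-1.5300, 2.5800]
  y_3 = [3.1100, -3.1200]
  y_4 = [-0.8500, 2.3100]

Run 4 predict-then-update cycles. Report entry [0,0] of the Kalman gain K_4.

step 1: x^-=[1.8576, 1.0684]  P^-=[0.7463 -0.0685; -0.0685 1.3967]  S=[0.9675 0.1913; 0.1913 1.9577]  K=[0.7857 -0.1727; 0.1951 0.7000]  nu=[1.4632, 1.0188]  x^+=[2.8313, 2.0670]  P^+=[0.1425 -0.0788; -0.0788 0.3485]
step 2: x^-=[3.2071, 1.8391]  P^-=[0.4270 -0.1483; -0.1483 0.8104]  S=[0.5575 0.0019; 0.0019 1.3888]  K=[0.6920 -0.1570; 0.1389 0.6004]  nu=[-5.2520, 1.2540]  x^+=[-0.6242, 1.8625]  P^+=[0.1263 -0.0718; -0.0718 0.2987]
step 3: x^-=[-0.7303, 2.2605]  P^-=[0.4058 -0.1350; -0.1350 0.7409]  S=[0.5382 -0.0015; -0.0015 1.3145]  K=[0.6832 -0.1514; 0.1361 0.5802]  nu=[3.2073, -5.4974]  x^+=[2.2931, -0.4926]  P^+=[0.1241 -0.0691; -0.0691 0.2886]
step 4: x^-=[2.6191, -1.0022]  P^-=[0.4029 -0.1309; -0.1309 0.7264]  S=[0.5365 -0.0011; -0.0011 1.2986]  K=[0.6823 -0.1499; 0.1363 0.5756]  nu=[-3.1885, 3.7313]  x^+=[-0.1155, 0.7110]  P^+=[0.1237 -0.0684; -0.0684 0.2863]

K[0,0] = 0.6823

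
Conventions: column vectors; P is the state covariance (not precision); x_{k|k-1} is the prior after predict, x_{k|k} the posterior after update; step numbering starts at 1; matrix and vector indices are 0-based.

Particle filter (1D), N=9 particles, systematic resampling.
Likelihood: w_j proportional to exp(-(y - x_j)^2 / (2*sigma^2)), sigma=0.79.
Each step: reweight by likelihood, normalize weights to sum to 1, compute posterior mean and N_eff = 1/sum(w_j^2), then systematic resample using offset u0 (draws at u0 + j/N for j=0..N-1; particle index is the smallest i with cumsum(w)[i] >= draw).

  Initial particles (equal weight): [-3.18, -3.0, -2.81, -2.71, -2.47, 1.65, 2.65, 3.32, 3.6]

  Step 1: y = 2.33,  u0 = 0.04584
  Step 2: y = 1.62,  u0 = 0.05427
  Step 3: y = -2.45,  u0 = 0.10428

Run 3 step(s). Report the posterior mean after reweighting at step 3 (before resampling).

step 1: w=[0.0000, 0.0000, 0.0000, 0.0000, 0.0000, 0.2948, 0.3933, 0.1947, 0.1173]  mean=2.5971  Neff=3.4105  idx=[5, 5, 5, 6, 6, 6, 7, 7, 8]
step 2: w=[0.2210, 0.2210, 0.2210, 0.0945, 0.0945, 0.0945, 0.0218, 0.0218, 0.0096]  mean=2.0252  Neff=5.7328  idx=[0, 0, 1, 1, 2, 2, 3, 4, 5]
step 3: w=[0.1666, 0.1666, 0.1666, 0.1666, 0.1666, 0.1666, 0.0001, 0.0001, 0.0001]  mean=1.6503  Neff=6.0038  idx=[0, 1, 1, 2, 3, 3, 4, 5, 5]

post_mean = 1.6503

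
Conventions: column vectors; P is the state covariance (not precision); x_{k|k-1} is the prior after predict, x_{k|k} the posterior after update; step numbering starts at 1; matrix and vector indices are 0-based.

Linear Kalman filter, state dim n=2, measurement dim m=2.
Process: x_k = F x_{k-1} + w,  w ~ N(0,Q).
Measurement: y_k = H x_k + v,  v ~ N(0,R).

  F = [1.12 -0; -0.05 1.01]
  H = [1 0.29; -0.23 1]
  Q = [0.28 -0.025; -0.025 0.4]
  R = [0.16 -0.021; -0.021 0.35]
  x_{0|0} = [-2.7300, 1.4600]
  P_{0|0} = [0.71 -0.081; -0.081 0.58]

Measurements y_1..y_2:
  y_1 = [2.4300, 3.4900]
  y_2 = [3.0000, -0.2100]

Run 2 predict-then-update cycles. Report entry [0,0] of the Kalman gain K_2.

step 1: x^-=[-3.0576, 1.6111]  P^-=[1.1706 -0.1564; -0.1564 1.0016]  S=[1.3242 -0.1457; -0.1457 1.4855]  K=[0.8272 -0.2054; 0.1801 0.7162]  nu=[5.0204, 1.1757]  x^+=[0.8538, 3.3571]  P^+=[0.1524 -0.0542; -0.0542 0.2344]
step 2: x^-=[0.9563, 3.3480]  P^-=[0.4712 -0.0948; -0.0948 0.6450]  S=[0.6304 -0.0308; -0.0308 1.0635]  K=[0.6954 -0.1709; 0.1772 0.6321]  nu=[1.0728, -3.3380]  x^+=[2.2728, 1.4281]  P^+=[0.1279 -0.0450; -0.0450 0.2072]

K[0,0] = 0.6954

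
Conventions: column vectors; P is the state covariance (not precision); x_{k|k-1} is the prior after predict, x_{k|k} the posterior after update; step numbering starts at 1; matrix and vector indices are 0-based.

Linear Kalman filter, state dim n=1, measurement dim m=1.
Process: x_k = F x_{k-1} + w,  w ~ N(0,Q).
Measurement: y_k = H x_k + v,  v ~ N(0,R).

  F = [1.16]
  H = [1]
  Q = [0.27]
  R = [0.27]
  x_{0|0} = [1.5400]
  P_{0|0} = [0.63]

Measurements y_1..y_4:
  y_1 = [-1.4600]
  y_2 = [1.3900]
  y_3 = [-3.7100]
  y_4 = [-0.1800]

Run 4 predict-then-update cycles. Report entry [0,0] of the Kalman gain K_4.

step 1: x^-=[1.7864]  P^-=[1.1177]  S=[1.3877]  K=[0.8054]  nu=[-3.2464]  x^+=[-0.8284]  P^+=[0.2175]
step 2: x^-=[-0.9609]  P^-=[0.5626]  S=[0.8326]  K=[0.6757]  nu=[2.3509]  x^+=[0.6277]  P^+=[0.1824]
step 3: x^-=[0.7281]  P^-=[0.5155]  S=[0.7855]  K=[0.6563]  nu=[-4.4381]  x^+=[-2.1845]  P^+=[0.1772]
step 4: x^-=[-2.5340]  P^-=[0.5084]  S=[0.7784]  K=[0.6531]  nu=[2.3540]  x^+=[-0.9965]  P^+=[0.1764]

K[0,0] = 0.6531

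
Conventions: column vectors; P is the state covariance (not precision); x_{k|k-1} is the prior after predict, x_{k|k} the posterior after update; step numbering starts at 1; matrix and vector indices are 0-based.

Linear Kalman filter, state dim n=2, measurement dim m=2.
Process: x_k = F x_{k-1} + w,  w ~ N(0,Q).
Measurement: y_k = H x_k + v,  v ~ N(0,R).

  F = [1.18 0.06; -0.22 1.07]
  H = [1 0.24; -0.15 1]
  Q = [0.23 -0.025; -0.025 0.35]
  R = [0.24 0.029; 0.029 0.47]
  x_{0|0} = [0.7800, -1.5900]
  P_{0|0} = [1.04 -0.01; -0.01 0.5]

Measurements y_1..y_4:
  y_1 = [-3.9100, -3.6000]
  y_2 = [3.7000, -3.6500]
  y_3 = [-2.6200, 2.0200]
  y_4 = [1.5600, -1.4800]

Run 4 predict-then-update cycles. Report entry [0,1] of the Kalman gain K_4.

step 1: x^-=[0.8250, -1.8729]  P^-=[1.6785 -0.2754; -0.2754 0.9775]  S=[1.8426 -0.2536; -0.2536 1.5679]  K=[0.8477 -0.1991; 0.0688 0.6609]  nu=[-4.2855, -1.6033]  x^+=[-2.4884, -3.2277]  P^+=[0.2068 -0.0380; -0.0380 0.3069]
step 2: x^-=[-3.1300, -2.9061]  P^-=[0.5136 -0.1064; -0.1064 0.7293]  S=[0.7446 0.0244; 0.0244 1.2428]  K=[0.6608 -0.1606; 0.0725 0.5982]  nu=[7.5275, -1.2134]  x^+=[2.0391, -3.0859]  P^+=[0.1616 -0.0321; -0.0321 0.2785]
step 3: x^-=[2.2210, -3.7506]  P^-=[0.4515 -0.0892; -0.0892 0.6917]  S=[0.6886 0.0413; 0.0413 1.1986]  K=[0.6338 -0.1527; 0.0765 0.5856]  nu=[-3.9409, 6.1037]  x^+=[-1.2092, -0.4774]  P^+=[0.1549 -0.0302; -0.0302 0.2729]
step 4: x^-=[-1.4555, -0.2448]  P^-=[0.4424 -0.0854; -0.0854 0.6842]  S=[0.6809 0.0445; 0.0445 1.1898]  K=[0.6296 -0.1511; 0.0776 0.5829]  nu=[3.0742, -1.4535]  x^+=[0.6997, -0.8534]  P^+=[0.1538 -0.0297; -0.0297 0.2718]

K[0,1] = -0.1511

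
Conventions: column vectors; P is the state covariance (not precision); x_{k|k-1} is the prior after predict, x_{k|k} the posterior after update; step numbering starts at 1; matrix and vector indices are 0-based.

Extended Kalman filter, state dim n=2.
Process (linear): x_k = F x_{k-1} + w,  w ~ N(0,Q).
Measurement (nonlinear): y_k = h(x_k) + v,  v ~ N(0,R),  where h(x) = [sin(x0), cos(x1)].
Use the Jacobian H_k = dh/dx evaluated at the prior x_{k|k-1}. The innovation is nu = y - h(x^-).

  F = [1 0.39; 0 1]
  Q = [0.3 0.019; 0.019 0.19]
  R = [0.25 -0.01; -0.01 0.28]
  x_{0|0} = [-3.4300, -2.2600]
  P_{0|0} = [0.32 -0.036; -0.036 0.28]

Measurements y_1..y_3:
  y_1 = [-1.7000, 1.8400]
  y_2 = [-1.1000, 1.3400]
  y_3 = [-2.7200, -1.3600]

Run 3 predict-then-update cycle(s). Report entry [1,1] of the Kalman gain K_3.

step 1: x^-=[-4.3114, -2.2600]  P^-=[0.6345 0.0922; 0.0922 0.4700]  H_jac=[-0.3903 0.0000; 0.0000 0.7718]  S=[0.3467 -0.0378; -0.0378 0.5599]  K=[-0.7058 0.0795; -0.0335 0.6455]  nu=[-2.6207, 2.4759]  x^+=[-2.2651, -0.5740]  P^+=[0.4541 0.0380; 0.0380 0.2346]
step 2: x^-=[-2.4889, -0.5740]  P^-=[0.8194 0.1485; 0.1485 0.4246]  H_jac=[-0.7945 0.0000; 0.0000 0.5430]  S=[0.7672 -0.0741; -0.0741 0.4052]  K=[-0.8442 0.0447; -0.1006 0.5506]  nu=[-0.4927, 0.5003]  x^+=[-2.0506, -0.2489]  P^+=[0.2662 0.0386; 0.0386 0.2858]
step 3: x^-=[-2.1477, -0.2489]  P^-=[0.6398 0.1691; 0.1691 0.4758]  H_jac=[-0.5455 0.0000; 0.0000 0.2464]  S=[0.4403 -0.0327; -0.0327 0.3089]  K=[-0.7887 0.0513; -0.1826 0.3602]  nu=[-1.8819, -2.3292]  x^+=[-0.7830, -0.7441]  P^+=[0.3624 0.0903; 0.0903 0.4167]

K[1,1] = 0.3602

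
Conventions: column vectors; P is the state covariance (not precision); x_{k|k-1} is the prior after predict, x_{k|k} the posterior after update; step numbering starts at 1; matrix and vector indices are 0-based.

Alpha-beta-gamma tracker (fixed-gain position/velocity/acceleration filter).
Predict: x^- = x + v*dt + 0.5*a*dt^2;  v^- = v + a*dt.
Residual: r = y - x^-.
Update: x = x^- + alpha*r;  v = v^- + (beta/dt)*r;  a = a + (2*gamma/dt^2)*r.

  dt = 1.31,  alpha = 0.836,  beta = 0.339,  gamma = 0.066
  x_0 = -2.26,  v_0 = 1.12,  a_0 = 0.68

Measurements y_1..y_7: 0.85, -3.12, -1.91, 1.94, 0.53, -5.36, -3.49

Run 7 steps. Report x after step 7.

x_post = -3.9071

step 1: x_pred=-0.2093  r=1.0593  x^+=0.6763  v^+=2.2849  a^+=0.7615
step 2: x_pred=4.3229  r=-7.4429  x^+=-1.8994  v^+=1.3564  a^+=0.1890
step 3: x_pred=0.0397  r=-1.9497  x^+=-1.5903  v^+=1.0994  a^+=0.0390
step 4: x_pred=-0.1165  r=2.0565  x^+=1.6027  v^+=1.6827  a^+=0.1972
step 5: x_pred=3.9763  r=-3.4463  x^+=1.0952  v^+=1.0492  a^+=-0.0679
step 6: x_pred=2.4114  r=-7.7714  x^+=-4.0855  v^+=-1.0508  a^+=-0.6657
step 7: x_pred=-6.0332  r=2.5432  x^+=-3.9071  v^+=-1.2647  a^+=-0.4700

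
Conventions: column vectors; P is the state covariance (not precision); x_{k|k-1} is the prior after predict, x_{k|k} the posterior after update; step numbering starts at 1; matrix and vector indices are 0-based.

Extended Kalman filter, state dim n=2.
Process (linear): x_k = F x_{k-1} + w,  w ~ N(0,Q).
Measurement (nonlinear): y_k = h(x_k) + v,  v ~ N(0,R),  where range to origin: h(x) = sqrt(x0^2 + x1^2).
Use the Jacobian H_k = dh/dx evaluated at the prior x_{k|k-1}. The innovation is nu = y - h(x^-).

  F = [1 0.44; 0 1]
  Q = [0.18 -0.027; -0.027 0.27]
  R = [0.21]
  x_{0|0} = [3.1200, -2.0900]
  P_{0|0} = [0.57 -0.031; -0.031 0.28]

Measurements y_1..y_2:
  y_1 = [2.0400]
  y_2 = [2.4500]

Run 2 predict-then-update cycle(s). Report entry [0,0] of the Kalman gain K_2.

step 1: x^-=[2.2004, -2.0900]  P^-=[0.7769 0.0652; 0.0652 0.5500]  H_jac=[0.7251 -0.6887]  S=[0.8142]  K=[0.6367; -0.4072]  nu=[-0.9948]  x^+=[1.5670, -1.6850]  P^+=[0.4468 0.2763; 0.2763 0.4150]
step 2: x^-=[0.8256, -1.6850]  P^-=[0.9503 0.4319; 0.4319 0.6850]  H_jac=[0.4400 -0.8980]  S=[0.6051]  K=[0.0501; -0.7026]  nu=[0.5736]  x^+=[0.8543, -2.0880]  P^+=[0.9488 0.4532; 0.4532 0.3864]

K[0,0] = 0.0501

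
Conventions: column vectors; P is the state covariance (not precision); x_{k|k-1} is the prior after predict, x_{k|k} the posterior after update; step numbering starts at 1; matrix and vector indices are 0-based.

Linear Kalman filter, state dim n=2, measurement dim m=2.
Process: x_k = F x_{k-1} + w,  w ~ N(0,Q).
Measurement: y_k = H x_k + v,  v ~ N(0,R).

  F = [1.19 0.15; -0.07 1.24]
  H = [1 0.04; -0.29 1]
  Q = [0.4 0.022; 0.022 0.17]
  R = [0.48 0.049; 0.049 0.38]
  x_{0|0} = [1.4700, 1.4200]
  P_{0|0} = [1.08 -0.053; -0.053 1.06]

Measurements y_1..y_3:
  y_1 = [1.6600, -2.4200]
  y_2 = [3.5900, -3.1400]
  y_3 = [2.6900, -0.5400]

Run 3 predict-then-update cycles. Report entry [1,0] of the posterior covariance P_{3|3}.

step 1: x^-=[1.9623, 1.6579]  P^-=[1.9343 0.0515; 0.0515 1.8143]  S=[2.4213 -0.3884; -0.3884 2.3271]  K=[0.7856 -0.0878; 0.1801 0.8033]  nu=[-0.3686, -3.5088]  x^+=[1.9807, -1.2271]  P^+=[0.3683 0.1120; 0.1120 0.3465]
step 2: x^-=[2.1729, -1.6603]  P^-=[0.9694 0.2198; 0.2198 0.6852]  S=[1.4680 0.0126; 0.0126 1.0193]  K=[0.6669 -0.0684; 0.1632 0.6077]  nu=[1.4835, -0.8496]  x^+=[3.2203, -1.9345]  P^+=[0.3129 0.0974; 0.0974 0.2672]
step 3: x^-=[3.5420, -2.6242]  P^-=[0.8838 0.1884; 0.1884 0.5654]  S=[1.3798 0.0015; 0.0015 0.9105]  K=[0.6461 -0.0757; 0.1523 0.5608]  nu=[-0.7470, 3.1113]  x^+=[2.8239, -0.9932]  P^+=[0.3028 0.0907; 0.0907 0.2469]

P_post[1,0] = 0.0907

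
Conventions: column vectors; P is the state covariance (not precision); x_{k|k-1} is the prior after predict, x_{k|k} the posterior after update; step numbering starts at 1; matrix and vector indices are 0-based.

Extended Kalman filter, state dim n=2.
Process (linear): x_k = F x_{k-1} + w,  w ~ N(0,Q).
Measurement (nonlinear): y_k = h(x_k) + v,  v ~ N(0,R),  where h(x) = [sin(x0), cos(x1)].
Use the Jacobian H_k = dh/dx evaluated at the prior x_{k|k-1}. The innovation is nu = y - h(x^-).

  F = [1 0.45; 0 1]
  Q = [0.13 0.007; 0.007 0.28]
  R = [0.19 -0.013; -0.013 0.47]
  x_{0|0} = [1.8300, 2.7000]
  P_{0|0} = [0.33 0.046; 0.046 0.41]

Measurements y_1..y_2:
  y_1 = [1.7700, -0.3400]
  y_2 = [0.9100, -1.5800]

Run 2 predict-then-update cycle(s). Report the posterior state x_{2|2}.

step 1: x^-=[3.0450, 2.7000]  P^-=[0.5844 0.2375; 0.2375 0.6900]  H_jac=[-0.9953 0.0000; 0.0000 -0.4274]  S=[0.7690 0.0880; 0.0880 0.5960]  K=[-0.7496 -0.0596; -0.2551 -0.4571]  nu=[1.6736, 0.5641]  x^+=[1.7568, 2.0153]  P^+=[0.1423 0.0427; 0.0427 0.4949]
step 2: x^-=[2.6637, 2.0153]  P^-=[0.4110 0.2724; 0.2724 0.7749]  H_jac=[-0.8880 0.0000; 0.0000 -0.9028]  S=[0.5141 0.2054; 0.2054 1.1016]  K=[-0.6707 -0.0982; -0.2343 -0.5914]  nu=[0.4501, -1.1500]  x^+=[2.4748, 2.5899]  P^+=[0.1421 0.0415; 0.0415 0.3045]

x_post = [2.4748, 2.5899]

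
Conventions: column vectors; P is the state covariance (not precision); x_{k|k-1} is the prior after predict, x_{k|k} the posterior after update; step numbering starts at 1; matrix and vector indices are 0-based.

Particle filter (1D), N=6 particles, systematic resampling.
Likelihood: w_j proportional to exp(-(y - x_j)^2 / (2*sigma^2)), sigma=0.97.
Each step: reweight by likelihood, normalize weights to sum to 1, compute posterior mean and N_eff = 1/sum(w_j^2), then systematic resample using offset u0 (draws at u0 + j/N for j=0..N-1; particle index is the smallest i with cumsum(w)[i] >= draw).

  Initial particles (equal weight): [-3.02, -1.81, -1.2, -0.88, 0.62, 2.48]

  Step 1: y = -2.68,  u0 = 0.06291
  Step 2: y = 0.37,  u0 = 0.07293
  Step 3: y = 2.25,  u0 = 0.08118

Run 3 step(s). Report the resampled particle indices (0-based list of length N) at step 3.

step 1: w=[0.4471, 0.3180, 0.1485, 0.0850, 0.0015, 0.0000]  mean=-2.1779  Neff=3.0276  idx=[0, 0, 0, 1, 1, 2]
step 2: w=[0.0051, 0.0051, 0.0051, 0.1833, 0.1833, 0.6181]  mean=-1.4515  Neff=2.2255  idx=[3, 4, 5, 5, 5, 5]
step 3: w=[0.0210, 0.0210, 0.2395, 0.2395, 0.2395, 0.2395]  mean=-1.2256  Neff=4.3416  idx=[2, 2, 3, 4, 4, 5]

resampled_idx = [2, 2, 3, 4, 4, 5]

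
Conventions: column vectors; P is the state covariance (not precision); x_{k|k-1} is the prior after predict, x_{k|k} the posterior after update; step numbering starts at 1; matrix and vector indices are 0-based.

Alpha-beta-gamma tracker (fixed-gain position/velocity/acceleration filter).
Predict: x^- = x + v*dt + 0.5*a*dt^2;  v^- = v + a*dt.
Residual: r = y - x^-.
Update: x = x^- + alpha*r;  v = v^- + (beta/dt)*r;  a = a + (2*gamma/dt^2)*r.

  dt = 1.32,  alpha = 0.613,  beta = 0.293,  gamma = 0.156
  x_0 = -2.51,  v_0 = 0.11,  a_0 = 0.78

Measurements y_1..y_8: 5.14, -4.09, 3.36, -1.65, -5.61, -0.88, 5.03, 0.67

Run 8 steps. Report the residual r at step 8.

resid = 4.0206

step 1: x_pred=-1.6853  r=6.8253  x^+=2.4986  v^+=2.6546  a^+=2.0022
step 2: x_pred=7.7470  r=-11.8370  x^+=0.4909  v^+=2.6700  a^+=-0.1174
step 3: x_pred=3.9130  r=-0.5530  x^+=3.5740  v^+=2.3923  a^+=-0.2164
step 4: x_pred=6.5432  r=-8.1932  x^+=1.5208  v^+=0.2879  a^+=-1.6835
step 5: x_pred=0.4341  r=-6.0441  x^+=-3.2709  v^+=-3.2760  a^+=-2.7658
step 6: x_pred=-10.0048  r=9.1248  x^+=-4.4113  v^+=-4.9014  a^+=-1.1319
step 7: x_pred=-11.8673  r=16.8973  x^+=-1.5093  v^+=-2.6449  a^+=1.8938
step 8: x_pred=-3.3506  r=4.0206  x^+=-0.8860  v^+=0.7474  a^+=2.6137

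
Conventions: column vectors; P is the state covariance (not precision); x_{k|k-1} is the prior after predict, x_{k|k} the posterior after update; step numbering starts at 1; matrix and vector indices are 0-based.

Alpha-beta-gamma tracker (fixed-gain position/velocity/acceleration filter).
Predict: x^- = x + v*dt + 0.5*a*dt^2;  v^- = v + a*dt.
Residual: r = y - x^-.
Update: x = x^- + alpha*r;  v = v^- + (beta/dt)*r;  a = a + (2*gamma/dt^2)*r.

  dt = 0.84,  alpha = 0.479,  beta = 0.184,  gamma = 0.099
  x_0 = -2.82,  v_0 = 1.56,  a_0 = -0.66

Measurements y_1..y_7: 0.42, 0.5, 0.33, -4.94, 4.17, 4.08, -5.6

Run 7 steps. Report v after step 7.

v_post = -1.1991

step 1: x_pred=-1.7424  r=2.1624  x^+=-0.7066  v^+=1.4793  a^+=-0.0532
step 2: x_pred=0.5172  r=-0.0172  x^+=0.5090  v^+=1.4308  a^+=-0.0580
step 3: x_pred=1.6904  r=-1.3604  x^+=1.0388  v^+=1.0841  a^+=-0.4398
step 4: x_pred=1.7943  r=-6.7343  x^+=-1.4314  v^+=-0.7604  a^+=-2.3295
step 5: x_pred=-2.8920  r=7.0620  x^+=0.4907  v^+=-1.1703  a^+=-0.3478
step 6: x_pred=-0.6150  r=4.6950  x^+=1.6339  v^+=-0.4340  a^+=0.9697
step 7: x_pred=1.6115  r=-7.2115  x^+=-1.8428  v^+=-1.1991  a^+=-1.0539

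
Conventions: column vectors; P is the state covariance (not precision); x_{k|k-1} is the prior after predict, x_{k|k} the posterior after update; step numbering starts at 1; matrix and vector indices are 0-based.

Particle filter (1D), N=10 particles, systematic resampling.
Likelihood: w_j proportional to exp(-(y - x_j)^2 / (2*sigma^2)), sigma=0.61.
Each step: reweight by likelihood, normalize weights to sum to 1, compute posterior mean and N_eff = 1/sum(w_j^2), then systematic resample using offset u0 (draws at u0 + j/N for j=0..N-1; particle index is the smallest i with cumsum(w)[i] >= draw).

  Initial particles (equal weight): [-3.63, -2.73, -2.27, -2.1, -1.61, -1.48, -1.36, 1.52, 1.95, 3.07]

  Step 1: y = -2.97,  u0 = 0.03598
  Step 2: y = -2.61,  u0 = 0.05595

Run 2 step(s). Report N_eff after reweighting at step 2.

N_eff = 8.3896

step 1: w=[0.2204, 0.3663, 0.2049, 0.1431, 0.0330, 0.0200, 0.0122, 0.0000, 0.0000, 0.0000]  mean=-2.6653  Neff=4.0500  idx=[0, 0, 1, 1, 1, 1, 2, 2, 3, 4]
step 2: w=[0.0348, 0.0348, 0.1382, 0.1382, 0.1382, 0.1382, 0.1207, 0.1207, 0.0994, 0.0368]  mean=-2.5779  Neff=8.3896  idx=[1, 2, 3, 4, 4, 5, 6, 7, 7, 8]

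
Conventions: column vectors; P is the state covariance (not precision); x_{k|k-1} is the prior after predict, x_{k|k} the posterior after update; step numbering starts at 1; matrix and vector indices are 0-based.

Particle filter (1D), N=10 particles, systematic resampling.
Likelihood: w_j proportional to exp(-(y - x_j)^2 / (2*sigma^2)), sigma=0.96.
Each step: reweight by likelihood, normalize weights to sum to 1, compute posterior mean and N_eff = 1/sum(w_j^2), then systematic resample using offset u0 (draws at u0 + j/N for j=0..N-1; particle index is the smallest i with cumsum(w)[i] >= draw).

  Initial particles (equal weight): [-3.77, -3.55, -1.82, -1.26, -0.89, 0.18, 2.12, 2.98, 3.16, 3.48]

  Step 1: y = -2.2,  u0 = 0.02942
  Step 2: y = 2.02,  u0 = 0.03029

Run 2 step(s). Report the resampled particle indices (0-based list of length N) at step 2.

resampled_idx = [4, 6, 7, 7, 8, 9, 9, 9, 9, 9]

step 1: w=[0.1003, 0.1421, 0.3531, 0.2364, 0.1505, 0.0177, 0.0000, 0.0000, 0.0000, 0.0000]  mean=-1.9535  Neff=4.2780  idx=[0, 1, 1, 2, 2, 2, 3, 3, 3, 4]
step 2: w=[0.0000, 0.0000, 0.0000, 0.0169, 0.0169, 0.0169, 0.1469, 0.1469, 0.1469, 0.5088]  mean=-1.1001  Neff=3.0825  idx=[4, 6, 7, 7, 8, 9, 9, 9, 9, 9]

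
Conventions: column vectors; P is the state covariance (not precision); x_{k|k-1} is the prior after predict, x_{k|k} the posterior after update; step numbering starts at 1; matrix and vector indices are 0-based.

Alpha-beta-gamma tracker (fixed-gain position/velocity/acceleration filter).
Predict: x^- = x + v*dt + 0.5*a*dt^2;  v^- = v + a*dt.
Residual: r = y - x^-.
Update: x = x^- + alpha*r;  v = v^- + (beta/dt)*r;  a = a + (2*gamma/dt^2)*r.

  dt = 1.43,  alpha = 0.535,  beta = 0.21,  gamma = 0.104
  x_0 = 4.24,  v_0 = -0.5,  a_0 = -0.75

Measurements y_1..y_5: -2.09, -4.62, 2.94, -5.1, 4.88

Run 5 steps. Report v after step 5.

v_post = 0.2439

step 1: x_pred=2.7582  r=-4.8482  x^+=0.1644  v^+=-2.2845  a^+=-1.2431
step 2: x_pred=-4.3734  r=-0.2466  x^+=-4.5053  v^+=-4.0984  a^+=-1.2682
step 3: x_pred=-11.6627  r=14.6027  x^+=-3.8503  v^+=-3.7675  a^+=0.2171
step 4: x_pred=-9.0157  r=3.9157  x^+=-6.9208  v^+=-2.8819  a^+=0.6154
step 5: x_pred=-10.4128  r=15.2928  x^+=-2.2311  v^+=0.2439  a^+=2.1709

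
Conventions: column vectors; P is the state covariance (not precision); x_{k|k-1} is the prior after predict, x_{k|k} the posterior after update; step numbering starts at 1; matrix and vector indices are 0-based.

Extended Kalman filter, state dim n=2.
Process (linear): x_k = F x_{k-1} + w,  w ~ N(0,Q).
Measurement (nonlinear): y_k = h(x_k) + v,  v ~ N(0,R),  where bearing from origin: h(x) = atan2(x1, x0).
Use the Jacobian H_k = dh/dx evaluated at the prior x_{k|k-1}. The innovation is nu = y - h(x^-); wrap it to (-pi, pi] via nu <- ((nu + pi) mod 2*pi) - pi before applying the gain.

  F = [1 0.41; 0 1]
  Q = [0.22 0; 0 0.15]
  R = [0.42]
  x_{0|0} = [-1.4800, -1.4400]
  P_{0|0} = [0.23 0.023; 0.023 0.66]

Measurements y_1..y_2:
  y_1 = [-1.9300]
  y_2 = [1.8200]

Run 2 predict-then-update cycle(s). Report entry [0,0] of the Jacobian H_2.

step 1: x^-=[-2.0704, -1.4400]  P^-=[0.5798 0.2936; 0.2936 0.8100]  H_jac=[0.2264 -0.3255]  S=[0.4923]  K=[0.0725; -0.4006]  nu=[0.6039]  x^+=[-2.0266, -1.6819]  P^+=[0.5772 0.3079; 0.3079 0.7310]
step 2: x^-=[-2.7162, -1.6819]  P^-=[1.1726 0.6076; 0.6076 0.8810]  H_jac=[0.1648 -0.2661]  S=[0.4609]  K=[0.0684; -0.2914]  nu=[-1.8760]  x^+=[-2.8445, -1.1352]  P^+=[1.1704 0.6168; 0.6168 0.8419]

H_jac[0,0] = 0.1648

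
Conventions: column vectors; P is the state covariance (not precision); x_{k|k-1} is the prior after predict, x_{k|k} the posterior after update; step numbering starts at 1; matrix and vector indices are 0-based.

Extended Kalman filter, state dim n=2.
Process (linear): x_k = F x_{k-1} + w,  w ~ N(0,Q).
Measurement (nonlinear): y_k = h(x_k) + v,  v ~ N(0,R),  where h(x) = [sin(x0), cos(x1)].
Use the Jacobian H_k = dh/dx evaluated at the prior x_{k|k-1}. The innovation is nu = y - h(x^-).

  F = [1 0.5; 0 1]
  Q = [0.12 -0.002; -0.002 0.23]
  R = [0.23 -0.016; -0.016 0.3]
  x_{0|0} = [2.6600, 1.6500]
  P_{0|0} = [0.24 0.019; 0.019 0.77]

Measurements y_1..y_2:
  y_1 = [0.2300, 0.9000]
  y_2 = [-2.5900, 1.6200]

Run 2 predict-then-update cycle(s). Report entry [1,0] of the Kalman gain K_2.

K[1,0] = -0.1425

step 1: x^-=[3.4850, 1.6500]  P^-=[0.5715 0.4020; 0.4020 1.0000]  H_jac=[-0.9416 0.0000; 0.0000 -0.9969]  S=[0.7367 0.3613; 0.3613 1.2937]  K=[-0.6704 -0.1225; -0.1574 -0.7266]  nu=[0.5667, 0.9791]  x^+=[2.9851, 0.8494]  P^+=[0.1617 0.0261; 0.0261 0.2161]
step 2: x^-=[3.4098, 0.8494]  P^-=[0.3618 0.1322; 0.1322 0.4461]  H_jac=[-0.9642 0.0000; 0.0000 -0.7509]  S=[0.5664 0.0797; 0.0797 0.5515]  K=[-0.6029 -0.0928; -0.1425 -0.5868]  nu=[-2.3250, 0.9596]  x^+=[4.7224, 0.6175]  P^+=[0.1423 0.0242; 0.0242 0.2314]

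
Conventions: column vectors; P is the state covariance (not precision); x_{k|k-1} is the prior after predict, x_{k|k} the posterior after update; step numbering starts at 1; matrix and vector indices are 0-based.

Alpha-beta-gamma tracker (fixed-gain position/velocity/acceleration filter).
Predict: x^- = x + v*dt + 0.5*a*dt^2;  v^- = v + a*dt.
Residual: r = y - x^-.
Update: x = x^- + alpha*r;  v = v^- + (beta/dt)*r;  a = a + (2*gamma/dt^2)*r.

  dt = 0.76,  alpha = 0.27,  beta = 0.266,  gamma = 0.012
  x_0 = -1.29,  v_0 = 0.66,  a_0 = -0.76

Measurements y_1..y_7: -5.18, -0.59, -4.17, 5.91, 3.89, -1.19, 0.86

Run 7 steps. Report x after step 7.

x_post = 2.1502

step 1: x_pred=-1.0079  r=-4.1721  x^+=-2.1344  v^+=-1.3778  a^+=-0.9334
step 2: x_pred=-3.4511  r=2.8611  x^+=-2.6786  v^+=-1.0858  a^+=-0.8145
step 3: x_pred=-3.7390  r=-0.4310  x^+=-3.8554  v^+=-1.8557  a^+=-0.8324
step 4: x_pred=-5.5061  r=11.4161  x^+=-2.4237  v^+=1.5074  a^+=-0.3580
step 5: x_pred=-1.3815  r=5.2715  x^+=0.0418  v^+=3.0803  a^+=-0.1390
step 6: x_pred=2.3427  r=-3.5327  x^+=1.3888  v^+=1.7382  a^+=-0.2858
step 7: x_pred=2.6274  r=-1.7674  x^+=2.1502  v^+=0.9025  a^+=-0.3592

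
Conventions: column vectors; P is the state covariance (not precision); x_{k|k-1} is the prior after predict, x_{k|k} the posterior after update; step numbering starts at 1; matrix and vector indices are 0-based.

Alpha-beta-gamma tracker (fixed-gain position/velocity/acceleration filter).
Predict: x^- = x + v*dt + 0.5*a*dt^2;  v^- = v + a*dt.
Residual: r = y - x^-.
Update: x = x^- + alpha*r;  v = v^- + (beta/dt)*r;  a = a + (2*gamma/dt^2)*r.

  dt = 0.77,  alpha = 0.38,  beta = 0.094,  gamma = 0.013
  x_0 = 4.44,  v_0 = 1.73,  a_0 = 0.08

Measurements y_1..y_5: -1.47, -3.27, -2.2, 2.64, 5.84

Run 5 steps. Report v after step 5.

step 1: x_pred=5.7958  r=-7.2658  x^+=3.0348  v^+=0.9046  a^+=-0.2386
step 2: x_pred=3.6606  r=-6.9306  x^+=1.0270  v^+=-0.1252  a^+=-0.5425
step 3: x_pred=0.7697  r=-2.9697  x^+=-0.3588  v^+=-0.9055  a^+=-0.6728
step 4: x_pred=-1.2555  r=3.8955  x^+=0.2248  v^+=-0.9480  a^+=-0.5020
step 5: x_pred=-0.6539  r=6.4939  x^+=1.8138  v^+=-0.5417  a^+=-0.2172

v_post = -0.5417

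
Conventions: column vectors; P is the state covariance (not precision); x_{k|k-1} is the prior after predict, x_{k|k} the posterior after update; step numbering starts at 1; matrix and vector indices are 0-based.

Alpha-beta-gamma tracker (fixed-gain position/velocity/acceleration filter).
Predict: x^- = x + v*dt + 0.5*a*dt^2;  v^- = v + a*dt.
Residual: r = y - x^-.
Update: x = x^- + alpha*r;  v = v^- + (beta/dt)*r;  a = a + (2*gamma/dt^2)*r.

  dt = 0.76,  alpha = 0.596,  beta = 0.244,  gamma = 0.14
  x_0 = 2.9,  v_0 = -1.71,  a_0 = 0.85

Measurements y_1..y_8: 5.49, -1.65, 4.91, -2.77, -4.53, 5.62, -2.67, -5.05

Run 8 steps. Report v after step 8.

v_post = -1.5995

step 1: x_pred=1.8459  r=3.6441  x^+=4.0178  v^+=0.1060  a^+=2.6165
step 2: x_pred=4.8540  r=-6.5040  x^+=0.9776  v^+=0.0064  a^+=-0.5363
step 3: x_pred=0.8276  r=4.0824  x^+=3.2607  v^+=0.9095  a^+=1.4427
step 4: x_pred=4.3685  r=-7.1385  x^+=0.1140  v^+=-0.2860  a^+=-2.0178
step 5: x_pred=-0.6861  r=-3.8439  x^+=-2.9771  v^+=-3.0536  a^+=-3.8812
step 6: x_pred=-6.4187  r=12.0387  x^+=0.7564  v^+=-2.1383  a^+=1.9547
step 7: x_pred=-0.3042  r=-2.3658  x^+=-1.7142  v^+=-1.4122  a^+=0.8079
step 8: x_pred=-2.5542  r=-2.4958  x^+=-4.0417  v^+=-1.5995  a^+=-0.4020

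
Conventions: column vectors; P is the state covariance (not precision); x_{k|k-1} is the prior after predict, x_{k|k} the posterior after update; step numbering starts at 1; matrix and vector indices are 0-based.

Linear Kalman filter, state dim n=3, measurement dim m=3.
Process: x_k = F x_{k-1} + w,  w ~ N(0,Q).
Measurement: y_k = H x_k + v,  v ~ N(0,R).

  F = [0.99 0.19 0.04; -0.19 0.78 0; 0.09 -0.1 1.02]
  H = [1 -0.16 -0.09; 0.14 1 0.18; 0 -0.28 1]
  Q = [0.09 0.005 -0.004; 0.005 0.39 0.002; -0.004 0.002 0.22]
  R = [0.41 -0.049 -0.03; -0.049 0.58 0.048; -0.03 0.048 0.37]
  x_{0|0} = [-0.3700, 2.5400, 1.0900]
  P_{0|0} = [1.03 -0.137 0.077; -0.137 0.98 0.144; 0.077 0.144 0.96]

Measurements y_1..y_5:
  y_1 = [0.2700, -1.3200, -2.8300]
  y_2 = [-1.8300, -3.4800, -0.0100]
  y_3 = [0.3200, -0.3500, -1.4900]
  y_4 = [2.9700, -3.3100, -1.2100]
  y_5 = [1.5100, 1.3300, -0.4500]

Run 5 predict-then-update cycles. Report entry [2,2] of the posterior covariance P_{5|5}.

step 1: x^-=[0.1599, 2.0515, 0.8245]  P^-=[1.0932 -0.1404 0.2249; -0.1404 1.0640 -0.0046; 0.2249 -0.0046 1.2242]  S=[1.5446 -0.1851 0.1723; -0.1851 1.6755 0.0030; 0.1723 0.0030 1.6802]  K=[0.7130 0.1103 0.0839; -0.1087 0.6111 -0.1700; 0.0112 0.1475 0.7279]  nu=[0.5125, -3.5423, -3.0801]  x^+=[-0.1239, 0.3547, -1.9343]  P^+=[0.2841 -0.0089 0.0125; -0.0089 0.3411 0.0652; 0.0125 0.0652 0.2943]
step 2: x^-=[-0.1327, 0.3002, -2.0196]  P^-=[0.3798 -0.0025 0.0526; -0.0025 0.6105 0.0192; 0.0526 0.0192 0.5211]  S=[0.8016 -0.0979 0.0011; -0.0979 1.2236 -0.0034; 0.0011 -0.0034 0.9282]  K=[0.4791 0.0876 0.0571; -0.0664 0.4957 -0.1615; 0.0148 0.1011 0.5560]  nu=[-1.8311, -3.3981, 2.0937]  x^+=[-1.1880, -1.6007, -1.2263]  P^+=[0.1916 0.0012 0.0113; 0.0012 0.2751 0.0430; 0.0113 0.0430 0.2222]
step 3: x^-=[-1.5293, -1.0228, -1.1976]  P^-=[0.2901 0.0119 0.0364; 0.0119 0.5639 0.0094; 0.0364 0.0094 0.4487]  S=[0.7081 -0.0893 -0.0133; -0.0893 1.1727 -0.0155; -0.0133 -0.0155 0.8577]  K=[0.4137 0.0825 0.0465; -0.0548 0.4774 -0.1653; 0.0133 0.0892 0.5219]  nu=[1.5779, 1.1025, -0.5788]  x^+=[-0.8126, -0.4872, -1.3803]  P^+=[0.1658 0.0048 0.0101; 0.0048 0.2642 0.0374; 0.0101 0.0374 0.2075]
step 4: x^-=[-0.9523, -0.2257, -1.4324]  P^-=[0.2656 0.0176 0.0312; 0.0176 0.5553 0.0068; 0.0312 0.0068 0.4340]  S=[0.6823 -0.0861 -0.0189; -0.0861 1.1635 -0.0193; -0.0189 -0.0193 0.8437]  K=[0.3925 0.0816 0.0417; -0.0502 0.4740 -0.1666; 0.0119 0.0861 0.5143]  nu=[3.7572, -2.6932, 0.1592]  x^+=[0.3092, -1.7171, -1.5376]  P^+=[0.1575 0.0064 0.0094; 0.0064 0.2620 0.0360; 0.0094 0.0360 0.2042]
step 5: x^-=[-0.0817, -1.3981, -1.3688]  P^-=[0.2579 0.0199 0.0292; 0.0199 0.5532 0.0063; 0.0292 0.0063 0.4306]  S=[0.6741 -0.0848 -0.0212; -0.0848 1.1615 -0.0202; -0.0212 -0.0202 0.8404]  K=[0.3854 0.0816 0.0398; -0.0483 0.4732 -0.1667; 0.0112 0.0853 0.5126]  nu=[1.2448, 2.9859, 0.5274]  x^+=[0.6627, -0.1331, -0.8298]  P^+=[0.1548 0.0070 0.0090; 0.0070 0.2614 0.0357; 0.0090 0.0357 0.2034]

P_post[2,2] = 0.2034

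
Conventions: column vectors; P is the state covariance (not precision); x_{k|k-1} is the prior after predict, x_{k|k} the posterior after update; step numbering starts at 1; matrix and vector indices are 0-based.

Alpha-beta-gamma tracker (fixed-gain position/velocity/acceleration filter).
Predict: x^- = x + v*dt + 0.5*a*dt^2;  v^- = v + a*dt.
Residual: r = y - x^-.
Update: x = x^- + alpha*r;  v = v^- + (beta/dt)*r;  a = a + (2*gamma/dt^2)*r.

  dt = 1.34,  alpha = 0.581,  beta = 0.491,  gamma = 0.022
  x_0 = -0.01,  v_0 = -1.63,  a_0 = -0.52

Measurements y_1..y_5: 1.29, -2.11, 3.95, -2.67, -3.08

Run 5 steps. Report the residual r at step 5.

resid = -0.7391

step 1: x_pred=-2.6611  r=3.9511  x^+=-0.3655  v^+=-0.8791  a^+=-0.4232
step 2: x_pred=-1.9234  r=-0.1866  x^+=-2.0318  v^+=-1.5145  a^+=-0.4278
step 3: x_pred=-4.4453  r=8.3953  x^+=0.4324  v^+=0.9885  a^+=-0.2220
step 4: x_pred=1.5576  r=-4.2276  x^+=-0.8986  v^+=-0.8581  a^+=-0.3256
step 5: x_pred=-2.3409  r=-0.7391  x^+=-2.7703  v^+=-1.5653  a^+=-0.3437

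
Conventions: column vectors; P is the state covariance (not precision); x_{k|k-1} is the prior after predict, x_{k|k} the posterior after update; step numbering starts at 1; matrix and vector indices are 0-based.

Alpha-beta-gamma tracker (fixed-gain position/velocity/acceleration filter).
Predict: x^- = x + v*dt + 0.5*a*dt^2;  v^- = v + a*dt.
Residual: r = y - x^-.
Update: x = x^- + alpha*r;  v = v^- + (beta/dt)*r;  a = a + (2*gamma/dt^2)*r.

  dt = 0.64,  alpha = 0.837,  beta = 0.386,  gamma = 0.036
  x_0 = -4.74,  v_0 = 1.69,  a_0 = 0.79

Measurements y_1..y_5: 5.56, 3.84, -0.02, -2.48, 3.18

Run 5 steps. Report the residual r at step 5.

resid = 6.0920

step 1: x_pred=-3.4966  r=9.0566  x^+=4.0838  v^+=7.6579  a^+=2.3820
step 2: x_pred=9.4726  r=-5.6326  x^+=4.7581  v^+=5.7852  a^+=1.3919
step 3: x_pred=8.7457  r=-8.7657  x^+=1.4088  v^+=1.3892  a^+=-0.1490
step 4: x_pred=2.2674  r=-4.7474  x^+=-1.7062  v^+=-1.5694  a^+=-0.9835
step 5: x_pred=-2.9120  r=6.0920  x^+=2.1870  v^+=1.4754  a^+=0.0874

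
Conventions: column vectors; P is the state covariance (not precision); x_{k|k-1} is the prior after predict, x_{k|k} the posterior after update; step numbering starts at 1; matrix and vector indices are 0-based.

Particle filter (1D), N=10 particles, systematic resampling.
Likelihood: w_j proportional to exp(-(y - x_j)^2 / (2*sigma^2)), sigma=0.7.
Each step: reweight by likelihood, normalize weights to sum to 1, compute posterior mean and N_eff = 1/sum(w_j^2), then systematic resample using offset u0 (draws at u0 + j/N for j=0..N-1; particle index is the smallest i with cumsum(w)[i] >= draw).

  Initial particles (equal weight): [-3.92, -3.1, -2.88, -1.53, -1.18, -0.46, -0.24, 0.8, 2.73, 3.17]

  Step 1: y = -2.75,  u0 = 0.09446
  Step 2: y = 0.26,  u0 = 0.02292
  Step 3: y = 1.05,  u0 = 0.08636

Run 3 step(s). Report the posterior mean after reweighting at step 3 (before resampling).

step 1: w=[0.1023, 0.3648, 0.4063, 0.0905, 0.0334, 0.0020, 0.0007, 0.0000, 0.0000, 0.0000]  mean=-2.8811  Neff=3.1449  idx=[0, 1, 1, 1, 2, 2, 2, 2, 3, 4]
step 2: w=[0.0000, 0.0001, 0.0001, 0.0001, 0.0003, 0.0003, 0.0003, 0.0003, 0.2395, 0.7592]  mean=-1.2660  Neff=1.5779  idx=[8, 8, 8, 9, 9, 9, 9, 9, 9, 9]
step 3: w=[0.0238, 0.0238, 0.0238, 0.1327, 0.1327, 0.1327, 0.1327, 0.1327, 0.1327, 0.1327]  mean=-1.2050  Neff=8.0076  idx=[3, 3, 4, 5, 6, 6, 7, 8, 9, 9]

post_mean = -1.2050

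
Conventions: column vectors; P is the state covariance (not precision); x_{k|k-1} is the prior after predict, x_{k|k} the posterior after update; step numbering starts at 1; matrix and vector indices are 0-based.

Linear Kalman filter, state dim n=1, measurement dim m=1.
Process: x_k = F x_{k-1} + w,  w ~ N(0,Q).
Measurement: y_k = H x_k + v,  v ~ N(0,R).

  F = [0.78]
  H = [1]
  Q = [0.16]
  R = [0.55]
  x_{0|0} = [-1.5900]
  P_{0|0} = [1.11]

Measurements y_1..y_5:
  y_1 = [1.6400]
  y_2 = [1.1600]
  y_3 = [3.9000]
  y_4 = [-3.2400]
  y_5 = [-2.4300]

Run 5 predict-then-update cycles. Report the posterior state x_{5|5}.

step 1: x^-=[-1.2402]  P^-=[0.8353]  S=[1.3853]  K=[0.6030]  nu=[2.8802]  x^+=[0.4965]  P^+=[0.3316]
step 2: x^-=[0.3873]  P^-=[0.3618]  S=[0.9118]  K=[0.3968]  nu=[0.7727]  x^+=[0.6939]  P^+=[0.2182]
step 3: x^-=[0.5412]  P^-=[0.2928]  S=[0.8428]  K=[0.3474]  nu=[3.3588]  x^+=[1.7080]  P^+=[0.1911]
step 4: x^-=[1.3323]  P^-=[0.2762]  S=[0.8262]  K=[0.3343]  nu=[-4.5723]  x^+=[-0.1964]  P^+=[0.1839]
step 5: x^-=[-0.1532]  P^-=[0.2719]  S=[0.8219]  K=[0.3308]  nu=[-2.2768]  x^+=[-0.9064]  P^+=[0.1819]

x_post = [-0.9064]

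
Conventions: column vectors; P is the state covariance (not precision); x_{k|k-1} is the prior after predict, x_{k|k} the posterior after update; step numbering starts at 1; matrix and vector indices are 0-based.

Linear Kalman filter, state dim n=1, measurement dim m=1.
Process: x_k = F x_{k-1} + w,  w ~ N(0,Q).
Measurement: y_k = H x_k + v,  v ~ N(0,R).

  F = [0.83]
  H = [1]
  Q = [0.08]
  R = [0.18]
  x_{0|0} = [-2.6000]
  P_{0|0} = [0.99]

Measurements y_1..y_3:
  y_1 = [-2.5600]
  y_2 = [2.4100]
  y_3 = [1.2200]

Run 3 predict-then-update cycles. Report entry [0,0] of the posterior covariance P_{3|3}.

P_post[0,0] = 0.0794

step 1: x^-=[-2.1580]  P^-=[0.7620]  S=[0.9420]  K=[0.8089]  nu=[-0.4020]  x^+=[-2.4832]  P^+=[0.1456]
step 2: x^-=[-2.0610]  P^-=[0.1803]  S=[0.3603]  K=[0.5004]  nu=[4.4710]  x^+=[0.1764]  P^+=[0.0901]
step 3: x^-=[0.1464]  P^-=[0.1421]  S=[0.3221]  K=[0.4411]  nu=[1.0736]  x^+=[0.6200]  P^+=[0.0794]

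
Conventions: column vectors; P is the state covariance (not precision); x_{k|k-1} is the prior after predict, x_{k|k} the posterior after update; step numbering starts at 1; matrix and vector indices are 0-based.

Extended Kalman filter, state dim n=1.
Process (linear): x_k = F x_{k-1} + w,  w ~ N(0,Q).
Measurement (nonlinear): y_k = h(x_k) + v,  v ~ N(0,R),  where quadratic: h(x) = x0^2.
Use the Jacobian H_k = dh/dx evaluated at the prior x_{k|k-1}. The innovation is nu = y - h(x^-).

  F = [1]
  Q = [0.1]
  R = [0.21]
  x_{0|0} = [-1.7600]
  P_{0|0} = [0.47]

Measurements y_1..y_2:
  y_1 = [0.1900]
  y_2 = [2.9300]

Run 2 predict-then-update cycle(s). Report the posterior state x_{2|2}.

step 1: x^-=[-1.7600]  P^-=[0.5700]  H_jac=[-3.5200]  S=[7.2725]  K=[-0.2759]  nu=[-2.9076]  x^+=[-0.9578]  P^+=[0.0165]
step 2: x^-=[-0.9578]  P^-=[0.1165]  H_jac=[-1.9157]  S=[0.6374]  K=[-0.3500]  nu=[2.0126]  x^+=[-1.6623]  P^+=[0.0384]

x_post = [-1.6623]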